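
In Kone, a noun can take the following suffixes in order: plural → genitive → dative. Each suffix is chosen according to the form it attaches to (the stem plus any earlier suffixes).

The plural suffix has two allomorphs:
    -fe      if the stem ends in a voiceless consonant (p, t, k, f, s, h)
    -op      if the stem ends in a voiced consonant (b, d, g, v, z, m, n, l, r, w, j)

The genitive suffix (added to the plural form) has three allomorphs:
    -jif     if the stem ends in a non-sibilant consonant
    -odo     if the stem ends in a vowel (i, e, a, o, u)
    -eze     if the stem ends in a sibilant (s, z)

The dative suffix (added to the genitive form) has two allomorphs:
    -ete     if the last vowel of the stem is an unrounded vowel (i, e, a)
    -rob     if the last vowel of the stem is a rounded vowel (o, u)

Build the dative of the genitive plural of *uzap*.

*uzap* — final consonant /p/ (voiceless) → -fe → *uzapfe*.
The final sound of the plural form *uzapfe* is /e/, which is a vowel, so the genitive suffix is -odo, giving *uzapfeodo*.
The genitive form *uzapfeodo*: last vowel = /o/, a rounded vowel → -rob → *uzapfeodorob*.

uzapfeodorob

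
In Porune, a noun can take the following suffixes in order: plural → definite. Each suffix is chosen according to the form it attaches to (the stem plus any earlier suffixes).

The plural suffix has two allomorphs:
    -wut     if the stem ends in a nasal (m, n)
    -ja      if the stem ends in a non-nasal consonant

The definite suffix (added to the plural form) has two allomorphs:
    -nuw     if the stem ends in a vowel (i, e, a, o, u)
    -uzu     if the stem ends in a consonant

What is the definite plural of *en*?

The final consonant of *en* is /n/, which is a nasal, so the plural suffix is -wut, giving *enwut*.
The final sound of the plural form *enwut* is /t/, which is a consonant, so the definite suffix is -uzu, giving *enwutuzu*.

enwutuzu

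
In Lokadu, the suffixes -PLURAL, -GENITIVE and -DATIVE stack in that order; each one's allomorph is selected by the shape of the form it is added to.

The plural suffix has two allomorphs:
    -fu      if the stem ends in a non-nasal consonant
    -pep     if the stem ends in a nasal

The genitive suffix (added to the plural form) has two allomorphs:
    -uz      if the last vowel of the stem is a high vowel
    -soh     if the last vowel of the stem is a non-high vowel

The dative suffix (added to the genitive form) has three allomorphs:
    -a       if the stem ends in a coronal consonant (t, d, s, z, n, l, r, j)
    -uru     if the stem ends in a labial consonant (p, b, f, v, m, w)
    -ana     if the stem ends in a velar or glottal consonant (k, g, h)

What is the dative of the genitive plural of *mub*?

*mub*: final consonant = /b/, non-nasal → -fu → *mubfu*.
The last vowel of the plural form *mubfu* is /u/, which is a high vowel, so the genitive suffix is -uz, giving *mubfuuz*.
Since the final consonant of the genitive form *mubfuuz* is /z/ (coronal), it takes -a, giving *mubfuuza*.

mubfuuza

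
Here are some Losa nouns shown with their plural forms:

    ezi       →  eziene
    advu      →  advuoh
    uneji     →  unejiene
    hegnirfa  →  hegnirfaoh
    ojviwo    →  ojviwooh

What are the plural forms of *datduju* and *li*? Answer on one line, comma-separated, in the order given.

datdujuoh, liene

The suffix is conditioned by the last vowel: -ene when the last vowel of the stem is a front vowel (*ezi*, *uneji*); -oh when the last vowel of the stem is a back vowel (*advu*, *hegnirfa*, *ojviwo*).
*datduju* — last vowel /u/ (a back vowel) → -oh → *datdujuoh*.
The last vowel of *li* is /i/, which is a front vowel, so the suffix is -ene, giving *liene*.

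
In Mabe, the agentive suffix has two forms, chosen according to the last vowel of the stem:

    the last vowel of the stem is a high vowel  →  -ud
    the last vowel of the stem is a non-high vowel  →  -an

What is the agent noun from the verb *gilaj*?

The last vowel of *gilaj* is /a/, which is a non-high vowel, so the suffix is -an, giving *gilajan*.

gilajan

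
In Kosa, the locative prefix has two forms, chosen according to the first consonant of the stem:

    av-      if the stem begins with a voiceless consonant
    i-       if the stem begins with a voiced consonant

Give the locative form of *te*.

avte

The first consonant of *te* is /t/, which is voiceless, so the prefix is av-, giving *avte*.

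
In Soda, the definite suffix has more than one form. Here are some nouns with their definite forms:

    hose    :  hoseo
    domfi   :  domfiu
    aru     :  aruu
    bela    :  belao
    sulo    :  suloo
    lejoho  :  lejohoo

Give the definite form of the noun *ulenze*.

ulenzeo

The pattern is height harmony: -u when the last vowel of the stem is a high vowel (*domfi*, *aru*); -o when the last vowel of the stem is a non-high vowel (*hose*, *bela*, *sulo*, *lejoho*).
The last vowel of *ulenze* is /e/, which is a non-high vowel, so the suffix is -o, giving *ulenzeo*.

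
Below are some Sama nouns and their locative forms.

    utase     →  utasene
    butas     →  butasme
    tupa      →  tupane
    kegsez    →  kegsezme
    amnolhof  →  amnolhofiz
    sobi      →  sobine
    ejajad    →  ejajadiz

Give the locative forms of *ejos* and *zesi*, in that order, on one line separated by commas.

The alternation tracks the final sound of the stem — -me when the stem ends in a sibilant (*butas*, *kegsez*); -iz when the stem ends in a non-sibilant consonant (*amnolhof*, *ejajad*); -ne when the stem ends in a vowel (*utase*, *tupa*, *sobi*).
*ejos*: final sound = /s/, a sibilant → -me → *ejosme*.
The final sound of *zesi* is /i/, which is a vowel, so the suffix is -ne, giving *zesine*.

ejosme, zesine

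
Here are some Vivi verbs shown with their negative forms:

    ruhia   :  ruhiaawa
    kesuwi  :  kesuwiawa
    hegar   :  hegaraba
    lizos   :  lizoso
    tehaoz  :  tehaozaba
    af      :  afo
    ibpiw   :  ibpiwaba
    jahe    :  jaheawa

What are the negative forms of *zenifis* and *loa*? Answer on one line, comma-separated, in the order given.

zenifiso, loaawa

The pattern is voicing of the final sound: -o when the stem ends in a voiceless consonant (*lizos*, *af*); -aba when the stem ends in a voiced consonant (*hegar*, *tehaoz*, *ibpiw*); -awa when the stem ends in a vowel (*ruhia*, *kesuwi*, *jahe*).
*zenifis*: final sound = /s/, a voiceless consonant → -o → *zenifiso*.
Since the final sound of *loa* is /a/ (a vowel), it takes -awa, giving *loaawa*.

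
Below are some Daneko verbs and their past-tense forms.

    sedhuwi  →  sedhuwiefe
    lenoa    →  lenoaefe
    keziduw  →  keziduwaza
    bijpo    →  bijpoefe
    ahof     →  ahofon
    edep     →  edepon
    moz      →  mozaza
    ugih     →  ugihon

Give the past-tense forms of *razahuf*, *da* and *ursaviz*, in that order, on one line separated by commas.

razahufon, daefe, ursavizaza

The suffix is conditioned by the final sound: -on when the stem ends in a voiceless consonant (*ahof*, *edep*, *ugih*); -aza when the stem ends in a voiced consonant (*keziduw*, *moz*); -efe when the stem ends in a vowel (*sedhuwi*, *lenoa*, *bijpo*).
*razahuf* — final sound /f/ (a voiceless consonant) → -on → *razahufon*.
*da* — final sound /a/ (a vowel) → -efe → *daefe*.
The final sound of *ursaviz* is /z/, which is a voiced consonant, so the suffix is -aza, giving *ursavizaza*.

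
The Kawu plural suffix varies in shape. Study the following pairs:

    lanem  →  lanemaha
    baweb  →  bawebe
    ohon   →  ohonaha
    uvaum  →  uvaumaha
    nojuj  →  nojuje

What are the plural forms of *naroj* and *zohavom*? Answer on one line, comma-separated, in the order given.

The pattern is nasality of the final consonant: -aha when the stem ends in a nasal (*lanem*, *ohon*, *uvaum*); -e when the stem ends in a non-nasal consonant (*baweb*, *nojuj*).
*naroj*: final consonant = /j/, non-nasal → -e → *naroje*.
*zohavom* — final consonant /m/ (a nasal) → -aha → *zohavomaha*.

naroje, zohavomaha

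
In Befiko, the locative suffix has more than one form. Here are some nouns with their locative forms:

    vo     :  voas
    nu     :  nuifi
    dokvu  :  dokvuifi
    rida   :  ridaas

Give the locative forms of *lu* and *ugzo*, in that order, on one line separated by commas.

The pattern is height harmony: -ifi when the last vowel of the stem is a high vowel (*nu*, *dokvu*); -as when the last vowel of the stem is a non-high vowel (*vo*, *rida*).
*lu*: last vowel = /u/, a high vowel → -ifi → *luifi*.
*ugzo* — last vowel /o/ (a non-high vowel) → -as → *ugzoas*.

luifi, ugzoas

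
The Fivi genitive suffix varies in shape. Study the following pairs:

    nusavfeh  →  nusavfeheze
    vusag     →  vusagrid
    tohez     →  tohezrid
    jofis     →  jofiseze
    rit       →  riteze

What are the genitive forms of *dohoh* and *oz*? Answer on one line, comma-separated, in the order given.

dohoheze, ozrid

The suffix is conditioned by the final consonant: -eze when the stem ends in a voiceless consonant (*nusavfeh*, *jofis*, *rit*); -rid when the stem ends in a voiced consonant (*vusag*, *tohez*).
*dohoh* — final consonant /h/ (voiceless) → -eze → *dohoheze*.
*oz*: final consonant = /z/, voiced → -rid → *ozrid*.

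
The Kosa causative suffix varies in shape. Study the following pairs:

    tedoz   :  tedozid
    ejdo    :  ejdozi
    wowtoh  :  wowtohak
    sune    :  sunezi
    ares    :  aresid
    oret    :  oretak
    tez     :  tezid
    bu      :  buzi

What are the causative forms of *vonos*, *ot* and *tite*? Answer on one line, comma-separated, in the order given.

vonosid, otak, titezi

Looking at the final sound of each stem: -id when the stem ends in a sibilant (*tedoz*, *ares*, *tez*); -ak when the stem ends in a non-sibilant consonant (*wowtoh*, *oret*); -zi when the stem ends in a vowel (*ejdo*, *sune*, *bu*).
The final sound of *vonos* is /s/, which is a sibilant, so the suffix is -id, giving *vonosid*.
*ot*: final sound = /t/, a non-sibilant consonant → -ak → *otak*.
*tite* — final sound /e/ (a vowel) → -zi → *titezi*.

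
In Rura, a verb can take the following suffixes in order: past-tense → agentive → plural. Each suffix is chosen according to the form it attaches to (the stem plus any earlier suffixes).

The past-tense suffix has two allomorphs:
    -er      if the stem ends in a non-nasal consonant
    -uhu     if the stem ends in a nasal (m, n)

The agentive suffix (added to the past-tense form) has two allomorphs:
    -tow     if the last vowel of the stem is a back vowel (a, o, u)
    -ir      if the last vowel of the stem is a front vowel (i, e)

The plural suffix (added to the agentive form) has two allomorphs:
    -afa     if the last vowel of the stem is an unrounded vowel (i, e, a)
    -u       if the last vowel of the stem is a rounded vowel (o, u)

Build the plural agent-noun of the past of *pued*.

*pued* — final consonant /d/ (non-nasal) → -er → *pueder*.
The last vowel of the past-tense form *pueder* is /e/, which is a front vowel, so the agentive suffix is -ir, giving *puederir*.
The agentive form *puederir*: last vowel = /i/, an unrounded vowel → -afa → *puederirafa*.

puederirafa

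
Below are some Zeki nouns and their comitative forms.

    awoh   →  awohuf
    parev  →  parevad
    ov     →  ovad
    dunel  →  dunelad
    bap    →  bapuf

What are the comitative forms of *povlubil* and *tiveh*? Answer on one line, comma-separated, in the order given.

povlubilad, tivehuf

The pattern is voicing of the final consonant: -uf when the stem ends in a voiceless consonant (*awoh*, *bap*); -ad when the stem ends in a voiced consonant (*parev*, *ov*, *dunel*).
*povlubil*: final consonant = /l/, voiced → -ad → *povlubilad*.
*tiveh*: final consonant = /h/, voiceless → -uf → *tivehuf*.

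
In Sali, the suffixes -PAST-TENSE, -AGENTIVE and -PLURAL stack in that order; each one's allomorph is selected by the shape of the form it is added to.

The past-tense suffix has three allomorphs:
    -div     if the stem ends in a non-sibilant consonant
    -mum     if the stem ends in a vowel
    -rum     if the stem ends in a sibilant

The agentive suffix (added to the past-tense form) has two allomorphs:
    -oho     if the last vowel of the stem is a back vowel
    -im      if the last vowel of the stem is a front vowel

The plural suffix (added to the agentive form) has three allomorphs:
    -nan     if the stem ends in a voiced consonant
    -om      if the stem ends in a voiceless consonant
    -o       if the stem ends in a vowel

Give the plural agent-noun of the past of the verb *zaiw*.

zaiwdivimnan

The final sound of *zaiw* is /w/, which is a non-sibilant consonant, so the past-tense suffix is -div, giving *zaiwdiv*.
The past-tense form *zaiwdiv* — last vowel /i/ (a front vowel) → -im → *zaiwdivim*.
The agentive form *zaiwdivim* — final sound /m/ (a voiced consonant) → -nan → *zaiwdivimnan*.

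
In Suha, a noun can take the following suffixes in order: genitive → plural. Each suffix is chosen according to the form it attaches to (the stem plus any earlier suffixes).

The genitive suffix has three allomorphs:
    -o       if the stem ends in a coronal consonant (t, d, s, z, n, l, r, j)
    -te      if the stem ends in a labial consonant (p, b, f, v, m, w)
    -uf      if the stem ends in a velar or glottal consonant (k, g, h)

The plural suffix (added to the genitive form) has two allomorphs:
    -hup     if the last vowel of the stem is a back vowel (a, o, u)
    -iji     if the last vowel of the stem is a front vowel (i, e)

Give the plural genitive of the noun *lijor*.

The final consonant of *lijor* is /r/, which is coronal, so the genitive suffix is -o, giving *lijoro*.
The genitive form *lijoro*: last vowel = /o/, a back vowel → -hup → *lijorohup*.

lijorohup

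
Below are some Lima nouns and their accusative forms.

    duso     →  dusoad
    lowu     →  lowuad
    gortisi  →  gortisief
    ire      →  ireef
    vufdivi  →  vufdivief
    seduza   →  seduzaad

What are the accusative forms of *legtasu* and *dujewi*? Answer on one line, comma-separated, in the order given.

Looking at the last vowel of each stem: -ef when the last vowel of the stem is a front vowel (*gortisi*, *ire*, *vufdivi*); -ad when the last vowel of the stem is a back vowel (*duso*, *lowu*, *seduza*).
*legtasu* — last vowel /u/ (a back vowel) → -ad → *legtasuad*.
*dujewi* — last vowel /i/ (a front vowel) → -ef → *dujewief*.

legtasuad, dujewief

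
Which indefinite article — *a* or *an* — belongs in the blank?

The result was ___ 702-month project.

a

The indefinite article is chosen by the initial *sound* of the following word, not its spelling.
The number *702* is spoken "seven hundred …", beginning with /ˈsɛvən/ — a consonant sound.
So the article is *a*: The result was a 702-month project.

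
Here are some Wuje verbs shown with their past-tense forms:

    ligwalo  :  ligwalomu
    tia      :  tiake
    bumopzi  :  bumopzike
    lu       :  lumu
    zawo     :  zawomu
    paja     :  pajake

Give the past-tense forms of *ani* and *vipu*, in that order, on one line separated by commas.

The suffix is conditioned by the last vowel: -mu when the last vowel of the stem is a rounded vowel (*ligwalo*, *lu*, *zawo*); -ke when the last vowel of the stem is an unrounded vowel (*tia*, *bumopzi*, *paja*).
Since the last vowel of *ani* is /i/ (an unrounded vowel), it takes -ke, giving *anike*.
*vipu*: last vowel = /u/, a rounded vowel → -mu → *vipumu*.

anike, vipumu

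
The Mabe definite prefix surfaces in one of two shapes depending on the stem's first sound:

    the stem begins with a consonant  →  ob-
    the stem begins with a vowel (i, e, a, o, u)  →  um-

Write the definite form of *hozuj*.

obhozuj

Since the first sound of *hozuj* is /h/ (a consonant), it takes ob-, giving *obhozuj*.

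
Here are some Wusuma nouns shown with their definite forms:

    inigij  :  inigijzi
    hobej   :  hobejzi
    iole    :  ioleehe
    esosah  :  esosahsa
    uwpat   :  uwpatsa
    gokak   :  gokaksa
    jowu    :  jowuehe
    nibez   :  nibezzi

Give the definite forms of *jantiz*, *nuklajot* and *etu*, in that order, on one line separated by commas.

jantizzi, nuklajotsa, etuehe

The suffix is conditioned by the final sound: -sa when the stem ends in a voiceless consonant (*esosah*, *uwpat*, *gokak*); -zi when the stem ends in a voiced consonant (*inigij*, *hobej*, *nibez*); -ehe when the stem ends in a vowel (*iole*, *jowu*).
Since the final sound of *jantiz* is /z/ (a voiced consonant), it takes -zi, giving *jantizzi*.
*nuklajot*: final sound = /t/, a voiceless consonant → -sa → *nuklajotsa*.
*etu* — final sound /u/ (a vowel) → -ehe → *etuehe*.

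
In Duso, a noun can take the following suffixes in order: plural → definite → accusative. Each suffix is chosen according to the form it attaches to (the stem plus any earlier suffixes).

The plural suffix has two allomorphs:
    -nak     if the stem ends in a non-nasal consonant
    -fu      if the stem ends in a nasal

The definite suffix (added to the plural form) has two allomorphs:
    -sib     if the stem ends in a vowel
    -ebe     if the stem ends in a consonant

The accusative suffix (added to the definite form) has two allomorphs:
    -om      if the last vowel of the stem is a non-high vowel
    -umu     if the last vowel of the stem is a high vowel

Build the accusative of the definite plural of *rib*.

ribnakebeom

The final consonant of *rib* is /b/, which is non-nasal, so the plural suffix is -nak, giving *ribnak*.
The plural form *ribnak*: final sound = /k/, a consonant → -ebe → *ribnakebe*.
The definite form *ribnakebe*: last vowel = /e/, a non-high vowel → -om → *ribnakebeom*.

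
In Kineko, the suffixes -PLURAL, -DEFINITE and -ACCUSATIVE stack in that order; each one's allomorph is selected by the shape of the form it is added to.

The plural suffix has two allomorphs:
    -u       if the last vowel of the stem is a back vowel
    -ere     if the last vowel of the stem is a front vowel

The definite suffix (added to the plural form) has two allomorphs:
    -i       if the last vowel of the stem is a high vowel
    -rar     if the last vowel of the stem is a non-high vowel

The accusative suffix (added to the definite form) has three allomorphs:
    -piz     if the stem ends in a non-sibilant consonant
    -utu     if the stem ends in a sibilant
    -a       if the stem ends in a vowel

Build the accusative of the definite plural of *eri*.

*eri*: last vowel = /i/, a front vowel → -ere → *eriere*.
The last vowel of the plural form *eriere* is /e/, which is a non-high vowel, so the definite suffix is -rar, giving *eriererar*.
The definite form *eriererar* — final sound /r/ (a non-sibilant consonant) → -piz → *eriererarpiz*.

eriererarpiz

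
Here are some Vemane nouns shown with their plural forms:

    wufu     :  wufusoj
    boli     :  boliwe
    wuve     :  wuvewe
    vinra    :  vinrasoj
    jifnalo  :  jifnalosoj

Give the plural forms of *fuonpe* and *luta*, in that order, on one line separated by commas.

The suffix is conditioned by the last vowel: -we when the last vowel of the stem is a front vowel (*boli*, *wuve*); -soj when the last vowel of the stem is a back vowel (*wufu*, *vinra*, *jifnalo*).
Since the last vowel of *fuonpe* is /e/ (a front vowel), it takes -we, giving *fuonpewe*.
*luta*: last vowel = /a/, a back vowel → -soj → *lutasoj*.

fuonpewe, lutasoj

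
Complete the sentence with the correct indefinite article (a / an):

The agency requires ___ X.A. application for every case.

an

The indefinite article is chosen by the initial *sound* of the following word, not its spelling.
The initialism *X.A.* is read letter by letter; the first letter, X, is pronounced /ɛks/, which begins with a vowel sound.
So the article is *an*: The agency requires an X.A. application for every case.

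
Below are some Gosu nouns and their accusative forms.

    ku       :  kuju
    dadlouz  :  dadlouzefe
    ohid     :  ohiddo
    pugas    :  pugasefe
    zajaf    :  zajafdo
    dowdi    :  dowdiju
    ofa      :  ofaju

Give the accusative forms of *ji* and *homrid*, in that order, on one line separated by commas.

jiju, homriddo

The alternation tracks the final sound of the stem — -efe when the stem ends in a sibilant (*dadlouz*, *pugas*); -do when the stem ends in a non-sibilant consonant (*ohid*, *zajaf*); -ju when the stem ends in a vowel (*ku*, *dowdi*, *ofa*).
*ji*: final sound = /i/, a vowel → -ju → *jiju*.
*homrid*: final sound = /d/, a non-sibilant consonant → -do → *homriddo*.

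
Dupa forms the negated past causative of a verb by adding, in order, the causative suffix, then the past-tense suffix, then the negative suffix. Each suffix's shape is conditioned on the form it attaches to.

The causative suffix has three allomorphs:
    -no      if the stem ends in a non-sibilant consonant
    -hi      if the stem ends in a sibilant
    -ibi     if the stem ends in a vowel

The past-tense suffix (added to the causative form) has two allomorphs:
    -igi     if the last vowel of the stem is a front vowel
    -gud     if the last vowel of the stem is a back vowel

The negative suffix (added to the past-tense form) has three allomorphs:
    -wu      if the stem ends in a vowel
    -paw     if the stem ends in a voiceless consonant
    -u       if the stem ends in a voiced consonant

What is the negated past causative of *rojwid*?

Since the final sound of *rojwid* is /d/ (a non-sibilant consonant), it takes -no, giving *rojwidno*.
Since the last vowel of the causative form *rojwidno* is /o/ (a back vowel), it takes -gud, giving *rojwidnogud*.
The past-tense form *rojwidnogud*: final sound = /d/, a voiced consonant → -u → *rojwidnogudu*.

rojwidnogudu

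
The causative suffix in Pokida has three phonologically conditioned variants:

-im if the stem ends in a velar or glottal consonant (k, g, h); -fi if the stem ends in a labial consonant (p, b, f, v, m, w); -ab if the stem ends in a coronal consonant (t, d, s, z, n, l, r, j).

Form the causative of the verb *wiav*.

Since the final consonant of *wiav* is /v/ (labial), it takes -fi, giving *wiavfi*.

wiavfi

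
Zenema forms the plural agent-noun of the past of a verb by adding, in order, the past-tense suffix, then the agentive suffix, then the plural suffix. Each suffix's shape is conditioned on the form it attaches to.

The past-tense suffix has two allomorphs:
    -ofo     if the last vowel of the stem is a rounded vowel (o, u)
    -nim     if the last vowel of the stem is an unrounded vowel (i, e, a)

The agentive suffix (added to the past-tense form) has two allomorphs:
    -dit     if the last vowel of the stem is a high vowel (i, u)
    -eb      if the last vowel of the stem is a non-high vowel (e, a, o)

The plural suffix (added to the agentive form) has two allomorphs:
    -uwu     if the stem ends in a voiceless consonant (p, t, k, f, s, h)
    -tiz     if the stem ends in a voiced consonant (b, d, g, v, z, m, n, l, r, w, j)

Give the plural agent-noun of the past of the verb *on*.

The last vowel of *on* is /o/, which is a rounded vowel, so the past-tense suffix is -ofo, giving *onofo*.
Since the last vowel of the past-tense form *onofo* is /o/ (a non-high vowel), it takes -eb, giving *onofoeb*.
The final consonant of the agentive form *onofoeb* is /b/, which is voiced, so the plural suffix is -tiz, giving *onofoebtiz*.

onofoebtiz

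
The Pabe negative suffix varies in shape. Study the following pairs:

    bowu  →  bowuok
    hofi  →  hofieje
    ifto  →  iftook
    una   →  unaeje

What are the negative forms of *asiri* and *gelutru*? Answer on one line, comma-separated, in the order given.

asirieje, gelutruok

The pattern is rounding harmony: -ok when the last vowel of the stem is a rounded vowel (*bowu*, *ifto*); -eje when the last vowel of the stem is an unrounded vowel (*hofi*, *una*).
Since the last vowel of *asiri* is /i/ (an unrounded vowel), it takes -eje, giving *asirieje*.
The last vowel of *gelutru* is /u/, which is a rounded vowel, so the suffix is -ok, giving *gelutruok*.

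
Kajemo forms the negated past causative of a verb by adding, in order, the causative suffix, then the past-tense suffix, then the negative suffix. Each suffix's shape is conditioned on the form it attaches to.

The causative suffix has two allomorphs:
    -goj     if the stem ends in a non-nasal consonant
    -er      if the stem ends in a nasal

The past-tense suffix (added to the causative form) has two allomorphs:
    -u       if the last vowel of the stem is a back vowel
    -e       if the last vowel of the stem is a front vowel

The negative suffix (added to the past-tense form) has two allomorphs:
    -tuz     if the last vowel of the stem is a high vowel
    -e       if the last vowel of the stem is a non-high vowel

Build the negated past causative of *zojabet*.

zojabetgojutuz

*zojabet* — final consonant /t/ (non-nasal) → -goj → *zojabetgoj*.
The causative form *zojabetgoj*: last vowel = /o/, a back vowel → -u → *zojabetgoju*.
The past-tense form *zojabetgoju* — last vowel /u/ (a high vowel) → -tuz → *zojabetgojutuz*.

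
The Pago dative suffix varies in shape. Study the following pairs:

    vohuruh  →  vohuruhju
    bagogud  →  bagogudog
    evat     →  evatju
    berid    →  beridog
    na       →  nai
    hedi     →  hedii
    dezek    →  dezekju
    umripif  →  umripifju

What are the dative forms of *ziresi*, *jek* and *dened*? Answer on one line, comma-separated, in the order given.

ziresii, jekju, denedog

The pattern is voicing of the final sound: -ju when the stem ends in a voiceless consonant (*vohuruh*, *evat*, *dezek*, *umripif*); -og when the stem ends in a voiced consonant (*bagogud*, *berid*); -i when the stem ends in a vowel (*na*, *hedi*).
*ziresi*: final sound = /i/, a vowel → -i → *ziresii*.
Since the final sound of *jek* is /k/ (a voiceless consonant), it takes -ju, giving *jekju*.
The final sound of *dened* is /d/, which is a voiced consonant, so the suffix is -og, giving *denedog*.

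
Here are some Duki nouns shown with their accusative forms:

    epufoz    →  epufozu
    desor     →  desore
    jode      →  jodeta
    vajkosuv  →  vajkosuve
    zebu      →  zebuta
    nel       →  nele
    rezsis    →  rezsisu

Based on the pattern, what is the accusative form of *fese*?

feseta

Looking at the final sound of each stem: -u when the stem ends in a sibilant (*epufoz*, *rezsis*); -e when the stem ends in a non-sibilant consonant (*desor*, *vajkosuv*, *nel*); -ta when the stem ends in a vowel (*jode*, *zebu*).
Since the final sound of *fese* is /e/ (a vowel), it takes -ta, giving *feseta*.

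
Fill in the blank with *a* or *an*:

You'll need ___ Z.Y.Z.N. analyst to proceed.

The indefinite article is chosen by the initial *sound* of the following word, not its spelling.
The initialism *Z.Y.Z.N.* is read letter by letter; the first letter, Z, is pronounced /ziː/, which begins with a consonant sound.
So the article is *a*: You'll need a Z.Y.Z.N. analyst to proceed.

a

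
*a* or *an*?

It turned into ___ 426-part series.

a

The indefinite article is chosen by the initial *sound* of the following word, not its spelling.
The number *426* is spoken "four hundred …", beginning with /fɔr/ — a consonant sound.
So the article is *a*: It turned into a 426-part series.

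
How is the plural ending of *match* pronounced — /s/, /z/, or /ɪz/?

The stem *match* ends in a sibilant (/s, z, ʃ, ʒ, tʃ, dʒ/).
The plural suffix surfaces as /ɪz/ after sibilants, /s/ after other voiceless consonants, and /z/ after other voiced sounds.
So the plural -s on *match* is pronounced /ɪz/.

/ɪz/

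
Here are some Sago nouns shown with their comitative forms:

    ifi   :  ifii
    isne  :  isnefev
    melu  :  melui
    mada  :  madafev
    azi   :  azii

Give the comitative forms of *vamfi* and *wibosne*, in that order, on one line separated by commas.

vamfii, wibosnefev

The suffix is conditioned by the last vowel: -i when the last vowel of the stem is a high vowel (*ifi*, *melu*, *azi*); -fev when the last vowel of the stem is a non-high vowel (*isne*, *mada*).
*vamfi* — last vowel /i/ (a high vowel) → -i → *vamfii*.
*wibosne*: last vowel = /e/, a non-high vowel → -fev → *wibosnefev*.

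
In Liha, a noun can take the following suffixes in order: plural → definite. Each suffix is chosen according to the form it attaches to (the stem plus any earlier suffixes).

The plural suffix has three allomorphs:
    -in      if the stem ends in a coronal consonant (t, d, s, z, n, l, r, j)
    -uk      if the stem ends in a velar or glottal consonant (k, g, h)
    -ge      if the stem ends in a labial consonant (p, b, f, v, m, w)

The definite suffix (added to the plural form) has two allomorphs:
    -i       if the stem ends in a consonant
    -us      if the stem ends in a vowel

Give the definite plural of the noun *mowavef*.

Since the final consonant of *mowavef* is /f/ (labial), it takes -ge, giving *mowavefge*.
The plural form *mowavefge*: final sound = /e/, a vowel → -us → *mowavefgeus*.

mowavefgeus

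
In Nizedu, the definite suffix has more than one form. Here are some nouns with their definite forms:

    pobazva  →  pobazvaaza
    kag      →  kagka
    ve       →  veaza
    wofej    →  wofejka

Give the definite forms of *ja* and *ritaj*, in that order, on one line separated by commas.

jaaza, ritajka

The suffix is conditioned by the final sound: -ka when the stem ends in a consonant (*kag*, *wofej*); -aza when the stem ends in a vowel (*pobazva*, *ve*).
*ja*: final sound = /a/, a vowel → -aza → *jaaza*.
The final sound of *ritaj* is /j/, which is a consonant, so the suffix is -ka, giving *ritajka*.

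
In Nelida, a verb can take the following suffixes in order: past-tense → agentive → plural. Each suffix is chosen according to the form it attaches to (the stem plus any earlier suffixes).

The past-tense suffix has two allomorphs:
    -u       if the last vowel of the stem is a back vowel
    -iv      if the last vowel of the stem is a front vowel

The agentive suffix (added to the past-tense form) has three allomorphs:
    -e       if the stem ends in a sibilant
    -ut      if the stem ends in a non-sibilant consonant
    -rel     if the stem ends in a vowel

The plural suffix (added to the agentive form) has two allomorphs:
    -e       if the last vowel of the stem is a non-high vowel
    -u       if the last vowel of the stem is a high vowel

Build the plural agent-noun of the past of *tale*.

The last vowel of *tale* is /e/, which is a front vowel, so the past-tense suffix is -iv, giving *taleiv*.
The past-tense form *taleiv*: final sound = /v/, a non-sibilant consonant → -ut → *taleivut*.
The last vowel of the agentive form *taleivut* is /u/, which is a high vowel, so the plural suffix is -u, giving *taleivutu*.

taleivutu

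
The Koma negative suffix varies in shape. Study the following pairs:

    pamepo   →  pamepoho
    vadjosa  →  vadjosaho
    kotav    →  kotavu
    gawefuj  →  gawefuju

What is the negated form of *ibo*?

iboho

The suffix is conditioned by the final sound: -u when the stem ends in a consonant (*kotav*, *gawefuj*); -ho when the stem ends in a vowel (*pamepo*, *vadjosa*).
The final sound of *ibo* is /o/, which is a vowel, so the suffix is -ho, giving *iboho*.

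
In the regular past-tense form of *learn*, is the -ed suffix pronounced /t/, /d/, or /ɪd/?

The stem *learn* ends in a voiced sound other than /d/.
The -ed suffix is realized as /ɪd/ after /t, d/; as /t/ after other voiceless consonants; and as /d/ after other voiced sounds.
So -ed on *learn* is pronounced /d/.

/d/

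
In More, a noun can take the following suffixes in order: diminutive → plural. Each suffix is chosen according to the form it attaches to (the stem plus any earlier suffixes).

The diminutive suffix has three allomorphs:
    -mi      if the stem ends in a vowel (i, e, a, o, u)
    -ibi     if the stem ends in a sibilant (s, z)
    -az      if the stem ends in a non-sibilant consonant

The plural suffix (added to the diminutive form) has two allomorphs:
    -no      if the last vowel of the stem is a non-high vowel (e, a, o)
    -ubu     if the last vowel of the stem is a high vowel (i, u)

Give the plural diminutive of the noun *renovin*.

renovinazno

*renovin*: final sound = /n/, a non-sibilant consonant → -az → *renovinaz*.
Since the last vowel of the diminutive form *renovinaz* is /a/ (a non-high vowel), it takes -no, giving *renovinazno*.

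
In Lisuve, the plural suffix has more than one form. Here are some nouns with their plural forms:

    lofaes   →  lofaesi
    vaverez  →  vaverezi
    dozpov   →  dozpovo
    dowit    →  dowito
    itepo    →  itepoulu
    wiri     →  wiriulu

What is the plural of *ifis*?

ifisi

The suffix is conditioned by the final sound: -i when the stem ends in a sibilant (*lofaes*, *vaverez*); -o when the stem ends in a non-sibilant consonant (*dozpov*, *dowit*); -ulu when the stem ends in a vowel (*itepo*, *wiri*).
Since the final sound of *ifis* is /s/ (a sibilant), it takes -i, giving *ifisi*.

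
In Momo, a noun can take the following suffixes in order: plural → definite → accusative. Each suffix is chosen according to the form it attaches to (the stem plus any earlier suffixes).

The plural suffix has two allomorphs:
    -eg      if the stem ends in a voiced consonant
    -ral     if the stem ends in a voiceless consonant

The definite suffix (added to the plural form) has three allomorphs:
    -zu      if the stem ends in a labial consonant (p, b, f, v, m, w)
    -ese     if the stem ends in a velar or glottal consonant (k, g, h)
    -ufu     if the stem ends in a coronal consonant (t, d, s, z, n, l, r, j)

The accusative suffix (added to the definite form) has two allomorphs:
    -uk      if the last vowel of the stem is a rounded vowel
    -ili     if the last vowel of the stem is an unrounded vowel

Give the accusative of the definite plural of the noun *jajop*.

*jajop*: final consonant = /p/, voiceless → -ral → *jajopral*.
The plural form *jajopral*: final consonant = /l/, coronal → -ufu → *jajopralufu*.
Since the last vowel of the definite form *jajopralufu* is /u/ (a rounded vowel), it takes -uk, giving *jajopralufuuk*.

jajopralufuuk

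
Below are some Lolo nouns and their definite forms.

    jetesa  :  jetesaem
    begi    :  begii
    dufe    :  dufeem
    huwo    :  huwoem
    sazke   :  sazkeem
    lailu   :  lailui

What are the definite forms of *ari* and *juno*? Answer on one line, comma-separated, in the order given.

arii, junoem

Looking at the last vowel of each stem: -i when the last vowel of the stem is a high vowel (*begi*, *lailu*); -em when the last vowel of the stem is a non-high vowel (*jetesa*, *dufe*, *huwo*, *sazke*).
*ari* — last vowel /i/ (a high vowel) → -i → *arii*.
*juno* — last vowel /o/ (a non-high vowel) → -em → *junoem*.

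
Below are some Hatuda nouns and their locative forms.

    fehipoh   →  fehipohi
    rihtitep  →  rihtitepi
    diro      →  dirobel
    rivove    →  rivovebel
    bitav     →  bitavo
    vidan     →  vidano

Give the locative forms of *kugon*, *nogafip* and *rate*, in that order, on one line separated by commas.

The pattern is voicing of the final sound: -i when the stem ends in a voiceless consonant (*fehipoh*, *rihtitep*); -o when the stem ends in a voiced consonant (*bitav*, *vidan*); -bel when the stem ends in a vowel (*diro*, *rivove*).
The final sound of *kugon* is /n/, which is a voiced consonant, so the suffix is -o, giving *kugono*.
*nogafip*: final sound = /p/, a voiceless consonant → -i → *nogafipi*.
*rate*: final sound = /e/, a vowel → -bel → *ratebel*.

kugono, nogafipi, ratebel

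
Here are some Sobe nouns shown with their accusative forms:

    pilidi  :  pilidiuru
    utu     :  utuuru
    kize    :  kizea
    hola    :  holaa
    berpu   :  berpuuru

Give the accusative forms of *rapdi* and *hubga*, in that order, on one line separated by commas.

The alternation tracks the last vowel of the stem — -uru when the last vowel of the stem is a high vowel (*pilidi*, *utu*, *berpu*); -a when the last vowel of the stem is a non-high vowel (*kize*, *hola*).
The last vowel of *rapdi* is /i/, which is a high vowel, so the suffix is -uru, giving *rapdiuru*.
*hubga* — last vowel /a/ (a non-high vowel) → -a → *hubgaa*.

rapdiuru, hubgaa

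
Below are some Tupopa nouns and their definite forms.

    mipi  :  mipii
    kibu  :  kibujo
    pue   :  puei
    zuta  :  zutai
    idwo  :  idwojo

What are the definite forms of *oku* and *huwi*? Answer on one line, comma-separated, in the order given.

okujo, huwii

The suffix is conditioned by the last vowel: -jo when the last vowel of the stem is a rounded vowel (*kibu*, *idwo*); -i when the last vowel of the stem is an unrounded vowel (*mipi*, *pue*, *zuta*).
*oku*: last vowel = /u/, a rounded vowel → -jo → *okujo*.
The last vowel of *huwi* is /i/, which is an unrounded vowel, so the suffix is -i, giving *huwii*.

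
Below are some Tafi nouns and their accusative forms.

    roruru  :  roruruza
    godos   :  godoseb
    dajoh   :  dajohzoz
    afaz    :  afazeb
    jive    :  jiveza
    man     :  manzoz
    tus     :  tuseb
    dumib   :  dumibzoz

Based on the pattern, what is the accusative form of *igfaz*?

The alternation tracks the final sound of the stem — -eb when the stem ends in a sibilant (*godos*, *afaz*, *tus*); -zoz when the stem ends in a non-sibilant consonant (*dajoh*, *man*, *dumib*); -za when the stem ends in a vowel (*roruru*, *jive*).
Since the final sound of *igfaz* is /z/ (a sibilant), it takes -eb, giving *igfazeb*.

igfazeb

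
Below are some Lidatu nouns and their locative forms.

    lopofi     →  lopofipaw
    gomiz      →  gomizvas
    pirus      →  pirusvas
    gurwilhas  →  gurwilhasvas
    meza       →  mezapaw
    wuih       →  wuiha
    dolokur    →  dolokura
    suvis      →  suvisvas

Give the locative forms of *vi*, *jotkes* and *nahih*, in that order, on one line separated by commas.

vipaw, jotkesvas, nahiha

The alternation tracks the final sound of the stem — -vas when the stem ends in a sibilant (*gomiz*, *pirus*, *gurwilhas*, *suvis*); -a when the stem ends in a non-sibilant consonant (*wuih*, *dolokur*); -paw when the stem ends in a vowel (*lopofi*, *meza*).
*vi*: final sound = /i/, a vowel → -paw → *vipaw*.
The final sound of *jotkes* is /s/, which is a sibilant, so the suffix is -vas, giving *jotkesvas*.
*nahih*: final sound = /h/, a non-sibilant consonant → -a → *nahiha*.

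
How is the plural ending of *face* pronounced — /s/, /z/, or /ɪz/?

The stem *face* ends in a sibilant (/s, z, ʃ, ʒ, tʃ, dʒ/).
The plural suffix surfaces as /ɪz/ after sibilants, /s/ after other voiceless consonants, and /z/ after other voiced sounds.
So the plural -s on *face* is pronounced /ɪz/.

/ɪz/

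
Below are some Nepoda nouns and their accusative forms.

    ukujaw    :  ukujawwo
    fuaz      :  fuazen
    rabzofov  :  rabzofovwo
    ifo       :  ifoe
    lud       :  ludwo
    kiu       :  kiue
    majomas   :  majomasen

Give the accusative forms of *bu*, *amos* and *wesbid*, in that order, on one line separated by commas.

bue, amosen, wesbidwo

Looking at the final sound of each stem: -en when the stem ends in a sibilant (*fuaz*, *majomas*); -wo when the stem ends in a non-sibilant consonant (*ukujaw*, *rabzofov*, *lud*); -e when the stem ends in a vowel (*ifo*, *kiu*).
*bu*: final sound = /u/, a vowel → -e → *bue*.
*amos* — final sound /s/ (a sibilant) → -en → *amosen*.
*wesbid* — final sound /d/ (a non-sibilant consonant) → -wo → *wesbidwo*.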